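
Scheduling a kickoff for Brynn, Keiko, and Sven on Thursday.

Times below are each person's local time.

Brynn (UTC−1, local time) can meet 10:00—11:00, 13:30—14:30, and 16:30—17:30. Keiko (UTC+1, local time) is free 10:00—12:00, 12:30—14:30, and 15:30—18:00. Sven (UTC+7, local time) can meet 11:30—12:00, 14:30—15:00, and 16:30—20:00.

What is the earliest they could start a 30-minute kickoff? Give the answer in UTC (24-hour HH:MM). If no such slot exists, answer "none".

Brynn → UTC: 11:00–12:00, 14:30–15:30, 17:30–18:30.
Keiko → UTC: 09:00–11:00, 11:30–13:30, 14:30–17:00.
Sven → UTC: 04:30–05:00, 07:30–08:00, 09:30–13:00.
Brynn ∩ Keiko: 11:30–12:00, 14:30–15:30.
Brynn ∩ Keiko ∩ Sven: 11:30–12:00.
Windows ≥ 30 min: 11:30–12:00.
Earliest such window starts at 11:30.

11:30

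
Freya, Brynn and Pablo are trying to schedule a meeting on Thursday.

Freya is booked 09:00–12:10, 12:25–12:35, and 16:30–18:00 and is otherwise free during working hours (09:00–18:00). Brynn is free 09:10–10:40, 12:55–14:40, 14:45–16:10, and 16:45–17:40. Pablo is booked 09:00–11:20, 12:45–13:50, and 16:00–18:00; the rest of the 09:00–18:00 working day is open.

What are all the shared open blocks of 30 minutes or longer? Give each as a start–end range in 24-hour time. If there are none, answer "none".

13:50–14:40, 14:45–16:00

Freya free within 09:00–18:00: 12:10–12:25, 12:35–16:30.
Pablo free within 09:00–18:00: 11:20–12:45, 13:50–16:00.
Freya ∩ Brynn: 12:55–14:40, 14:45–16:10.
Freya ∩ Brynn ∩ Pablo: 13:50–14:40, 14:45–16:00.
Windows ≥ 30 min: 13:50–14:40, 14:45–16:00.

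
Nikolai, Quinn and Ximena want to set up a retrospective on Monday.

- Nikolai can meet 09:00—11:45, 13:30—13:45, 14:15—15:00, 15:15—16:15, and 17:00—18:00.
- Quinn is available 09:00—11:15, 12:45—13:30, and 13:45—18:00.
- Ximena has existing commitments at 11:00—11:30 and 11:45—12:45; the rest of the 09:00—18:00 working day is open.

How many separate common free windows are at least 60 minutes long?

Ximena free within 09:00–18:00: 09:00–11:00, 11:30–11:45, 12:45–18:00.
Nikolai ∩ Quinn: 09:00–11:15, 14:15–15:00, 15:15–16:15, 17:00–18:00.
Nikolai ∩ Quinn ∩ Ximena: 09:00–11:00, 14:15–15:00, 15:15–16:15, 17:00–18:00.
Windows ≥ 60 min: 09:00–11:00, 15:15–16:15, 17:00–18:00.
That's 3 windows.

3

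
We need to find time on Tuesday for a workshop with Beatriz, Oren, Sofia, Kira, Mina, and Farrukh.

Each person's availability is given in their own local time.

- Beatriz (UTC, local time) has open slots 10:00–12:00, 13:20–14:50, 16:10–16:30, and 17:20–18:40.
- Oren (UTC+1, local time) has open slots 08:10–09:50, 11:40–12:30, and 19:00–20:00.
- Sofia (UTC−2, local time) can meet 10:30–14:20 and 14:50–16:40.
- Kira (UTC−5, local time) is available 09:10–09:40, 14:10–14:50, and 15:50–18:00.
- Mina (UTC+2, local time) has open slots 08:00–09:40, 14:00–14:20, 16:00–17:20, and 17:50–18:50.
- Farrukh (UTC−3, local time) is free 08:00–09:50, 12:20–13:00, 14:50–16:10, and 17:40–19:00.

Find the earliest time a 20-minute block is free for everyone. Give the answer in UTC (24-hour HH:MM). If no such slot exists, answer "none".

Beatriz → UTC: 10:00–12:00, 13:20–14:50, 16:10–16:30, 17:20–18:40.
Oren → UTC: 07:10–08:50, 10:40–11:30, 18:00–19:00.
Sofia → UTC: 12:30–16:20, 16:50–18:40.
Kira → UTC: 14:10–14:40, 19:10–19:50, 20:50–23:00.
Mina → UTC: 06:00–07:40, 12:00–12:20, 14:00–15:20, 15:50–16:50.
Farrukh → UTC: 11:00–12:50, 15:20–16:00, 17:50–19:10, 20:40–22:00.
Beatriz ∩ Oren: 10:40–11:30, 18:00–18:40.
Beatriz ∩ Oren ∩ Sofia: 18:00–18:40.
Beatriz ∩ Oren ∩ Sofia ∩ Kira: (none).
Beatriz ∩ Oren ∩ Sofia ∩ Kira ∩ Mina: (none).
Beatriz ∩ Oren ∩ Sofia ∩ Kira ∩ Mina ∩ Farrukh: (none).
Windows ≥ 20 min: (none).

none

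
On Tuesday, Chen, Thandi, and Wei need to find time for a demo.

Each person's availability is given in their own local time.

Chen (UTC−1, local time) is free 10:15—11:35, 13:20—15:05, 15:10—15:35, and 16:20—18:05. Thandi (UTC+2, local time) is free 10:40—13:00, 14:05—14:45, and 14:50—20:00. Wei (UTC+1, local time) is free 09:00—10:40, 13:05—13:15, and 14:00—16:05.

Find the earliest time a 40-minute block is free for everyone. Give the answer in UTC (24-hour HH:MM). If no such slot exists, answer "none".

14:20

Chen → UTC: 11:15–12:35, 14:20–16:05, 16:10–16:35, 17:20–19:05.
Thandi → UTC: 08:40–11:00, 12:05–12:45, 12:50–18:00.
Wei → UTC: 08:00–09:40, 12:05–12:15, 13:00–15:05.
Chen ∩ Thandi: 12:05–12:35, 14:20–16:05, 16:10–16:35, 17:20–18:00.
Chen ∩ Thandi ∩ Wei: 12:05–12:15, 14:20–15:05.
Windows ≥ 40 min: 14:20–15:05.
Earliest such window starts at 14:20.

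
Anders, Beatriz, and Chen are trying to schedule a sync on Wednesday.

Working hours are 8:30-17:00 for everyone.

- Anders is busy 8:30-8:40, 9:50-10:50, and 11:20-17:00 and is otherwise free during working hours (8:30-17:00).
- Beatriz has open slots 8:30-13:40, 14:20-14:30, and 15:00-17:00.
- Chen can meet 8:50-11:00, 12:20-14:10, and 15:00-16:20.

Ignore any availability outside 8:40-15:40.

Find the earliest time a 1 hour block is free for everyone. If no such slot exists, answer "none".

Anders free within 08:30–17:00: 08:40–09:50, 10:50–11:20.
Anders ∩ Beatriz: 08:40–09:50, 10:50–11:20.
Anders ∩ Beatriz ∩ Chen: 08:50–09:50, 10:50–11:00.
Restricted to 08:40–15:40: 08:50–09:50, 10:50–11:00.
Windows ≥ 60 min: 08:50–09:50.
Earliest such window starts at 08:50.

08:50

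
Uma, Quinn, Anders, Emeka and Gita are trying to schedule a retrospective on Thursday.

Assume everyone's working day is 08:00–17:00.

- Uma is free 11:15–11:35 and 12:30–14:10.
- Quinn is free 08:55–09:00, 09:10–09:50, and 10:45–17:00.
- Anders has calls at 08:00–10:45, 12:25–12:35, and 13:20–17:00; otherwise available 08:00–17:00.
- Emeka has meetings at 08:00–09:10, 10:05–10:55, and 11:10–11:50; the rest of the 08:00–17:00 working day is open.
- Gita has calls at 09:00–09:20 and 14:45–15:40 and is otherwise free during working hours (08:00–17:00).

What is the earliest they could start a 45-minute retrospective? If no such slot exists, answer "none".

12:35

Anders free within 08:00–17:00: 10:45–12:25, 12:35–13:20.
Emeka free within 08:00–17:00: 09:10–10:05, 10:55–11:10, 11:50–17:00.
Gita free within 08:00–17:00: 08:00–09:00, 09:20–14:45, 15:40–17:00.
Uma ∩ Quinn: 11:15–11:35, 12:30–14:10.
Uma ∩ Quinn ∩ Anders: 11:15–11:35, 12:35–13:20.
Uma ∩ Quinn ∩ Anders ∩ Emeka: 12:35–13:20.
Uma ∩ Quinn ∩ Anders ∩ Emeka ∩ Gita: 12:35–13:20.
Windows ≥ 45 min: 12:35–13:20.
Earliest such window starts at 12:35.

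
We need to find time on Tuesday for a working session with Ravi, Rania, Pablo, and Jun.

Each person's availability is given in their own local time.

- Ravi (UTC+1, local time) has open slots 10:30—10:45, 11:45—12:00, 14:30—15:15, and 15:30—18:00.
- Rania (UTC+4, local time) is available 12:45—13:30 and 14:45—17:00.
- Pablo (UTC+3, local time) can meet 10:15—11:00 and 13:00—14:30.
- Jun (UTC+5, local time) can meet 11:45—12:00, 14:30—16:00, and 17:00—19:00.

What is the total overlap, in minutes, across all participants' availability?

15 minutes

Ravi → UTC: 09:30–09:45, 10:45–11:00, 13:30–14:15, 14:30–17:00.
Rania → UTC: 08:45–09:30, 10:45–13:00.
Pablo → UTC: 07:15–08:00, 10:00–11:30.
Jun → UTC: 06:45–07:00, 09:30–11:00, 12:00–14:00.
Ravi ∩ Rania: 10:45–11:00.
Ravi ∩ Rania ∩ Pablo: 10:45–11:00.
Ravi ∩ Rania ∩ Pablo ∩ Jun: 10:45–11:00.
Total common minutes: 15.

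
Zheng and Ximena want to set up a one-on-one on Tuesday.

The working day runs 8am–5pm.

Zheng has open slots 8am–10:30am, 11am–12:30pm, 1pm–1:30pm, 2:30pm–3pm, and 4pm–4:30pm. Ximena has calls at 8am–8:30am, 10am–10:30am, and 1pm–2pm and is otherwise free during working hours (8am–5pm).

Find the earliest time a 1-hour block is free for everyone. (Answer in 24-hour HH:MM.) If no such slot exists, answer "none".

08:30

Ximena free within 08:00–17:00: 08:30–10:00, 10:30–13:00, 14:00–17:00.
Zheng ∩ Ximena: 08:30–10:00, 11:00–12:30, 14:30–15:00, 16:00–16:30.
Windows ≥ 60 min: 08:30–10:00, 11:00–12:30.
Earliest such window starts at 08:30.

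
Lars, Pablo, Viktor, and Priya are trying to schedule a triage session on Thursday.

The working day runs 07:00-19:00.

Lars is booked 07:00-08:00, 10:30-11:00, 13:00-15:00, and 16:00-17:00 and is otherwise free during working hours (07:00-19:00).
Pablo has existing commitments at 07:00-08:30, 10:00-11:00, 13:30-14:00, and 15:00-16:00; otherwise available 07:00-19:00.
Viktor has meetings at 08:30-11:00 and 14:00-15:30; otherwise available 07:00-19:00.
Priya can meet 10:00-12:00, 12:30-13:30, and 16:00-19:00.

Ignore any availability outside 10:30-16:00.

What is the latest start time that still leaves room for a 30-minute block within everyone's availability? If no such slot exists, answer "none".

12:30

Lars free within 07:00–19:00: 08:00–10:30, 11:00–13:00, 15:00–16:00, 17:00–19:00.
Pablo free within 07:00–19:00: 08:30–10:00, 11:00–13:30, 14:00–15:00, 16:00–19:00.
Viktor free within 07:00–19:00: 07:00–08:30, 11:00–14:00, 15:30–19:00.
Lars ∩ Pablo: 08:30–10:00, 11:00–13:00, 17:00–19:00.
Lars ∩ Pablo ∩ Viktor: 11:00–13:00, 17:00–19:00.
Lars ∩ Pablo ∩ Viktor ∩ Priya: 11:00–12:00, 12:30–13:00, 17:00–19:00.
Restricted to 10:30–16:00: 11:00–12:00, 12:30–13:00.
Windows ≥ 30 min: 11:00–12:00, 12:30–13:00.
Latest start in the last window 12:30–13:00 is 13:00 − 30 min = 12:30.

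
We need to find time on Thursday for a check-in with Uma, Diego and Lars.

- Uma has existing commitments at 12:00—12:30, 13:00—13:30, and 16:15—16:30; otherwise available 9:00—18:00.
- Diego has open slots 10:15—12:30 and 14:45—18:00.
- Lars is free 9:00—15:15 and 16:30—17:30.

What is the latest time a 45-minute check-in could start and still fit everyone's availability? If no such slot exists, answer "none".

16:45

Uma free within 09:00–18:00: 09:00–12:00, 12:30–13:00, 13:30–16:15, 16:30–18:00.
Uma ∩ Diego: 10:15–12:00, 14:45–16:15, 16:30–18:00.
Uma ∩ Diego ∩ Lars: 10:15–12:00, 14:45–15:15, 16:30–17:30.
Windows ≥ 45 min: 10:15–12:00, 16:30–17:30.
Latest start in the last window 16:30–17:30 is 17:30 − 45 min = 16:45.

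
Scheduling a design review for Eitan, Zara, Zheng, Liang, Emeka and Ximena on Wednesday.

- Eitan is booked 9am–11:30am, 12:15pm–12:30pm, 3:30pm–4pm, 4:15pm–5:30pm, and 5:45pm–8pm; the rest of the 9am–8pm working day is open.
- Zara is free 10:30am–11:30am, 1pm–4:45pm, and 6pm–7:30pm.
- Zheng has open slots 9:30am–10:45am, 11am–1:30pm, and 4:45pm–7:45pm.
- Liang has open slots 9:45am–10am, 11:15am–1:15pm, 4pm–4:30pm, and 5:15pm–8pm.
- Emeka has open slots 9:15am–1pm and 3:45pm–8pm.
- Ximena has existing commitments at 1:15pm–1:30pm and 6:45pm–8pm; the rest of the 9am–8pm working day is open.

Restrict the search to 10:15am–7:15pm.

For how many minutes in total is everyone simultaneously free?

Eitan free within 09:00–20:00: 11:30–12:15, 12:30–15:30, 16:00–16:15, 17:30–17:45.
Ximena free within 09:00–20:00: 09:00–13:15, 13:30–18:45.
Eitan ∩ Zara: 13:00–15:30, 16:00–16:15.
Eitan ∩ Zara ∩ Zheng: 13:00–13:30.
Eitan ∩ Zara ∩ Zheng ∩ Liang: 13:00–13:15.
Eitan ∩ Zara ∩ Zheng ∩ Liang ∩ Emeka: (none).
Eitan ∩ Zara ∩ Zheng ∩ Liang ∩ Emeka ∩ Ximena: (none).
Restricted to 10:15–19:15: (none).
Total common minutes: 0.

0 minutes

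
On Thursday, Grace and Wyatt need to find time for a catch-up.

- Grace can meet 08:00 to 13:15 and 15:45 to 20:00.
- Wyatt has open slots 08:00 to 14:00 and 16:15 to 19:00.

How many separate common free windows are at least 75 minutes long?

Grace ∩ Wyatt: 08:00–13:15, 16:15–19:00.
Windows ≥ 75 min: 08:00–13:15, 16:15–19:00.
That's 2 windows.

2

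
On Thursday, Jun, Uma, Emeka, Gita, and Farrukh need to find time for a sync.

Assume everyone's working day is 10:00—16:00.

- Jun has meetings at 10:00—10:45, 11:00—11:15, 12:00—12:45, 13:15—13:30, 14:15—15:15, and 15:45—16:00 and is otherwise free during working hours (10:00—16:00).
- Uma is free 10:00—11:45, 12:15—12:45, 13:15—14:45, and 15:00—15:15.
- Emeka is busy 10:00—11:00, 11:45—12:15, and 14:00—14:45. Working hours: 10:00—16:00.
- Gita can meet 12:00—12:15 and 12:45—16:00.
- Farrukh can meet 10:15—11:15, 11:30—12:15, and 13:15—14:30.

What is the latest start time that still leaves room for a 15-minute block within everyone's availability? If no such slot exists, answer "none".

13:45

Jun free within 10:00–16:00: 10:45–11:00, 11:15–12:00, 12:45–13:15, 13:30–14:15, 15:15–15:45.
Emeka free within 10:00–16:00: 11:00–11:45, 12:15–14:00, 14:45–16:00.
Jun ∩ Uma: 10:45–11:00, 11:15–11:45, 13:30–14:15.
Jun ∩ Uma ∩ Emeka: 11:15–11:45, 13:30–14:00.
Jun ∩ Uma ∩ Emeka ∩ Gita: 13:30–14:00.
Jun ∩ Uma ∩ Emeka ∩ Gita ∩ Farrukh: 13:30–14:00.
Windows ≥ 15 min: 13:30–14:00.
Latest start in the last window 13:30–14:00 is 14:00 − 15 min = 13:45.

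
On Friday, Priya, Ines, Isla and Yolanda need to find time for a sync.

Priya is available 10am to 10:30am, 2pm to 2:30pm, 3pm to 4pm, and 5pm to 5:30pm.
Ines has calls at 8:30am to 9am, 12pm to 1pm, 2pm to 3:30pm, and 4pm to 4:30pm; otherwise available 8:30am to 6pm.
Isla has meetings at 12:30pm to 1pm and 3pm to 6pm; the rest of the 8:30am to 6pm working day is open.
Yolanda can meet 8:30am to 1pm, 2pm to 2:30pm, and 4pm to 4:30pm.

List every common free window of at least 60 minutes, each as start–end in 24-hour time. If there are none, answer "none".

Ines free within 08:30–18:00: 09:00–12:00, 13:00–14:00, 15:30–16:00, 16:30–18:00.
Isla free within 08:30–18:00: 08:30–12:30, 13:00–15:00.
Priya ∩ Ines: 10:00–10:30, 15:30–16:00, 17:00–17:30.
Priya ∩ Ines ∩ Isla: 10:00–10:30.
Priya ∩ Ines ∩ Isla ∩ Yolanda: 10:00–10:30.
Windows ≥ 60 min: (none).

none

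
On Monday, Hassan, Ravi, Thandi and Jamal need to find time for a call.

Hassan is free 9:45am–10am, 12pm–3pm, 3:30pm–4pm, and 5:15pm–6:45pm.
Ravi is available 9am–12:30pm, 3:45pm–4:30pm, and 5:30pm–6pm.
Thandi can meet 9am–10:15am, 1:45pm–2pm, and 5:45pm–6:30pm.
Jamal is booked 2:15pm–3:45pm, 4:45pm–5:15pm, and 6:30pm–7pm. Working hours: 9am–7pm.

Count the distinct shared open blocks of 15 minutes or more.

Jamal free within 09:00–19:00: 09:00–14:15, 15:45–16:45, 17:15–18:30.
Hassan ∩ Ravi: 09:45–10:00, 12:00–12:30, 15:45–16:00, 17:30–18:00.
Hassan ∩ Ravi ∩ Thandi: 09:45–10:00, 17:45–18:00.
Hassan ∩ Ravi ∩ Thandi ∩ Jamal: 09:45–10:00, 17:45–18:00.
Windows ≥ 15 min: 09:45–10:00, 17:45–18:00.
That's 2 windows.

2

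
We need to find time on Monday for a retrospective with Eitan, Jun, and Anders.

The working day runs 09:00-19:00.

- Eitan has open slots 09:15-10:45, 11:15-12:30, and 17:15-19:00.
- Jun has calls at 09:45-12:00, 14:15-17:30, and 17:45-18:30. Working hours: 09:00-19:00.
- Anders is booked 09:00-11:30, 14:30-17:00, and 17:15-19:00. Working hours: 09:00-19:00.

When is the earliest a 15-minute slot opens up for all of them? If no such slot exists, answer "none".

12:00

Jun free within 09:00–19:00: 09:00–09:45, 12:00–14:15, 17:30–17:45, 18:30–19:00.
Anders free within 09:00–19:00: 11:30–14:30, 17:00–17:15.
Eitan ∩ Jun: 09:15–09:45, 12:00–12:30, 17:30–17:45, 18:30–19:00.
Eitan ∩ Jun ∩ Anders: 12:00–12:30.
Windows ≥ 15 min: 12:00–12:30.
Earliest such window starts at 12:00.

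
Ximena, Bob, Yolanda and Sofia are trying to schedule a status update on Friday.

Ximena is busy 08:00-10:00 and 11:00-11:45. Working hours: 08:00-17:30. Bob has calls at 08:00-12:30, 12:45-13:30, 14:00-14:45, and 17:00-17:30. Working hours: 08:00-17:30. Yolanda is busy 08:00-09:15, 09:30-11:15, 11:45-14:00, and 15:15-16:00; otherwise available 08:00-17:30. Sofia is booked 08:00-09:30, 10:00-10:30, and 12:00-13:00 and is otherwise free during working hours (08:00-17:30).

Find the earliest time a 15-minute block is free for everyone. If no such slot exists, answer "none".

Ximena free within 08:00–17:30: 10:00–11:00, 11:45–17:30.
Bob free within 08:00–17:30: 12:30–12:45, 13:30–14:00, 14:45–17:00.
Yolanda free within 08:00–17:30: 09:15–09:30, 11:15–11:45, 14:00–15:15, 16:00–17:30.
Sofia free within 08:00–17:30: 09:30–10:00, 10:30–12:00, 13:00–17:30.
Ximena ∩ Bob: 12:30–12:45, 13:30–14:00, 14:45–17:00.
Ximena ∩ Bob ∩ Yolanda: 14:45–15:15, 16:00–17:00.
Ximena ∩ Bob ∩ Yolanda ∩ Sofia: 14:45–15:15, 16:00–17:00.
Windows ≥ 15 min: 14:45–15:15, 16:00–17:00.
Earliest such window starts at 14:45.

14:45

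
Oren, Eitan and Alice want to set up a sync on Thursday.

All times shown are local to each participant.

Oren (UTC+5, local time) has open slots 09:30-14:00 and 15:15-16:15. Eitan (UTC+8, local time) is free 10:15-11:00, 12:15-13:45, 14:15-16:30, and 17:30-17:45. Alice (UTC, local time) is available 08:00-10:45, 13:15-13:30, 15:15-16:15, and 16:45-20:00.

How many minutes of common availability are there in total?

30 minutes

Oren → UTC: 04:30–09:00, 10:15–11:15.
Eitan → UTC: 02:15–03:00, 04:15–05:45, 06:15–08:30, 09:30–09:45.
Alice → UTC: 08:00–10:45, 13:15–13:30, 15:15–16:15, 16:45–20:00.
Oren ∩ Eitan: 04:30–05:45, 06:15–08:30.
Oren ∩ Eitan ∩ Alice: 08:00–08:30.
Total common minutes: 30.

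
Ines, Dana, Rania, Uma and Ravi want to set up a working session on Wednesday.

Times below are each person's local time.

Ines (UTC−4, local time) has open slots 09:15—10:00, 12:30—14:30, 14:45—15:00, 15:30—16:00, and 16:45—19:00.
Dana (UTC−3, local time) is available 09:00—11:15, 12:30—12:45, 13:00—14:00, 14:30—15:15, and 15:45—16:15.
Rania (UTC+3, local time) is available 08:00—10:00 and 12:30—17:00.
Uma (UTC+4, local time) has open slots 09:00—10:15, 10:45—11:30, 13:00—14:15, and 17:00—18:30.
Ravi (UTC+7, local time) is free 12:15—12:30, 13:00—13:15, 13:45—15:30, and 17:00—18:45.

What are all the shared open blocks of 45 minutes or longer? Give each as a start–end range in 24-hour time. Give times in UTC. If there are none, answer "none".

none

Ines → UTC: 13:15–14:00, 16:30–18:30, 18:45–19:00, 19:30–20:00, 20:45–23:00.
Dana → UTC: 12:00–14:15, 15:30–15:45, 16:00–17:00, 17:30–18:15, 18:45–19:15.
Rania → UTC: 05:00–07:00, 09:30–14:00.
Uma → UTC: 05:00–06:15, 06:45–07:30, 09:00–10:15, 13:00–14:30.
Ravi → UTC: 05:15–05:30, 06:00–06:15, 06:45–08:30, 10:00–11:45.
Ines ∩ Dana: 13:15–14:00, 16:30–17:00, 17:30–18:15, 18:45–19:00.
Ines ∩ Dana ∩ Rania: 13:15–14:00.
Ines ∩ Dana ∩ Rania ∩ Uma: 13:15–14:00.
Ines ∩ Dana ∩ Rania ∩ Uma ∩ Ravi: (none).
Windows ≥ 45 min: (none).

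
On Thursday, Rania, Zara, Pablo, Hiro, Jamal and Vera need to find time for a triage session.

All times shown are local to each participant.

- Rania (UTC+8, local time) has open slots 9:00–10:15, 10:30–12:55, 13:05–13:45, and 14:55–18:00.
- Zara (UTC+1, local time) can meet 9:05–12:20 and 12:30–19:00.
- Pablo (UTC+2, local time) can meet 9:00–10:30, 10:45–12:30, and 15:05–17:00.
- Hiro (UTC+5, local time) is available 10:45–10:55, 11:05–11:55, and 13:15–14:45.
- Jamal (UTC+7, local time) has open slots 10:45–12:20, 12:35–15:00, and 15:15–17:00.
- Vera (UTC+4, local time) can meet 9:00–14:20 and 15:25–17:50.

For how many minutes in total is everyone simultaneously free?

Rania → UTC: 01:00–02:15, 02:30–04:55, 05:05–05:45, 06:55–10:00.
Zara → UTC: 08:05–11:20, 11:30–18:00.
Pablo → UTC: 07:00–08:30, 08:45–10:30, 13:05–15:00.
Hiro → UTC: 05:45–05:55, 06:05–06:55, 08:15–09:45.
Jamal → UTC: 03:45–05:20, 05:35–08:00, 08:15–10:00.
Vera → UTC: 05:00–10:20, 11:25–13:50.
Rania ∩ Zara: 08:05–10:00.
Rania ∩ Zara ∩ Pablo: 08:05–08:30, 08:45–10:00.
Rania ∩ Zara ∩ Pablo ∩ Hiro: 08:15–08:30, 08:45–09:45.
Rania ∩ Zara ∩ Pablo ∩ Hiro ∩ Jamal: 08:15–08:30, 08:45–09:45.
Rania ∩ Zara ∩ Pablo ∩ Hiro ∩ Jamal ∩ Vera: 08:15–08:30, 08:45–09:45.
Total common minutes: 15 + 60 = 75.

75 minutes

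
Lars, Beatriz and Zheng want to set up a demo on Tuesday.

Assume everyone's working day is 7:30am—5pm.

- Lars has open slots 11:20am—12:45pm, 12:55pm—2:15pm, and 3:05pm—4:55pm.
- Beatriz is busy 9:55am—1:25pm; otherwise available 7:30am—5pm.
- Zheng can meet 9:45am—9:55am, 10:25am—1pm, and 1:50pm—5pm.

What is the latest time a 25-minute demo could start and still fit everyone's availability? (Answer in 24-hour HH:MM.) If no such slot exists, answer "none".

16:30

Beatriz free within 07:30–17:00: 07:30–09:55, 13:25–17:00.
Lars ∩ Beatriz: 13:25–14:15, 15:05–16:55.
Lars ∩ Beatriz ∩ Zheng: 13:50–14:15, 15:05–16:55.
Windows ≥ 25 min: 13:50–14:15, 15:05–16:55.
Latest start in the last window 15:05–16:55 is 16:55 − 25 min = 16:30.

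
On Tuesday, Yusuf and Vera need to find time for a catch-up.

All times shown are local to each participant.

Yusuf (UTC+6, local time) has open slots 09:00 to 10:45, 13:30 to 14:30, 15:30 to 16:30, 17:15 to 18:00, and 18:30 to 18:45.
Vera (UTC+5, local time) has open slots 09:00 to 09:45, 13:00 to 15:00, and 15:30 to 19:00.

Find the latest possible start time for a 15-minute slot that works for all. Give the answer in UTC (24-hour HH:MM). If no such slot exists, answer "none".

Yusuf → UTC: 03:00–04:45, 07:30–08:30, 09:30–10:30, 11:15–12:00, 12:30–12:45.
Vera → UTC: 04:00–04:45, 08:00–10:00, 10:30–14:00.
Yusuf ∩ Vera: 04:00–04:45, 08:00–08:30, 09:30–10:00, 11:15–12:00, 12:30–12:45.
Windows ≥ 15 min: 04:00–04:45, 08:00–08:30, 09:30–10:00, 11:15–12:00, 12:30–12:45.
Latest start in the last window 12:30–12:45 is 12:45 − 15 min = 12:30.

12:30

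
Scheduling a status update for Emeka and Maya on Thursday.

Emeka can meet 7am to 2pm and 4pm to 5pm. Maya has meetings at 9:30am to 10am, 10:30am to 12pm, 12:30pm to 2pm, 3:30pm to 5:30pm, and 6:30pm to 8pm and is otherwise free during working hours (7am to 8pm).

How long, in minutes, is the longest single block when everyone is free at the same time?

150 minutes

Maya free within 07:00–20:00: 07:00–09:30, 10:00–10:30, 12:00–12:30, 14:00–15:30, 17:30–18:30.
Emeka ∩ Maya: 07:00–09:30, 10:00–10:30, 12:00–12:30.
Common window lengths: 150, 30, 30 min; longest is 150.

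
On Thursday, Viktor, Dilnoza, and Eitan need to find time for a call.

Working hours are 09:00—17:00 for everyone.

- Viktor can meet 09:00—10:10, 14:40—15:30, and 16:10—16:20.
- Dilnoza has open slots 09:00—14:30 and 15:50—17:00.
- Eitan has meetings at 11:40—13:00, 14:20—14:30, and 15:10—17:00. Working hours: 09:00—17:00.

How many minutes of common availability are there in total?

Eitan free within 09:00–17:00: 09:00–11:40, 13:00–14:20, 14:30–15:10.
Viktor ∩ Dilnoza: 09:00–10:10, 16:10–16:20.
Viktor ∩ Dilnoza ∩ Eitan: 09:00–10:10.
Total common minutes: 70.

70 minutes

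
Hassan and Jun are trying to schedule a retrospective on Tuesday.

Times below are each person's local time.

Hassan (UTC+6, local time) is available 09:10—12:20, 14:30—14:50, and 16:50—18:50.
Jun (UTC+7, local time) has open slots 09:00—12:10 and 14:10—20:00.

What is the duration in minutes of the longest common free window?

Hassan → UTC: 03:10–06:20, 08:30–08:50, 10:50–12:50.
Jun → UTC: 02:00–05:10, 07:10–13:00.
Hassan ∩ Jun: 03:10–05:10, 08:30–08:50, 10:50–12:50.
Common window lengths: 120, 20, 120 min; longest is 120.

120 minutes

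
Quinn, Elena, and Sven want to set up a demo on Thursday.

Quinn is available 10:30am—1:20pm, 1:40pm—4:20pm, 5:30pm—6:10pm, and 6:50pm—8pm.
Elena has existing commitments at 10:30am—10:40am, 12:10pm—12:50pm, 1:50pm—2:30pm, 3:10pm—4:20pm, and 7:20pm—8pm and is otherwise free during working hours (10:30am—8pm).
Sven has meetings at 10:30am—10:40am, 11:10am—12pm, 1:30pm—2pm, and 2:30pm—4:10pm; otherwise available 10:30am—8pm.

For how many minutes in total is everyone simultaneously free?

Elena free within 10:30–20:00: 10:40–12:10, 12:50–13:50, 14:30–15:10, 16:20–19:20.
Sven free within 10:30–20:00: 10:40–11:10, 12:00–13:30, 14:00–14:30, 16:10–20:00.
Quinn ∩ Elena: 10:40–12:10, 12:50–13:20, 13:40–13:50, 14:30–15:10, 17:30–18:10, 18:50–19:20.
Quinn ∩ Elena ∩ Sven: 10:40–11:10, 12:00–12:10, 12:50–13:20, 17:30–18:10, 18:50–19:20.
Total common minutes: 30 + 10 + 30 + 40 + 30 = 140.

140 minutes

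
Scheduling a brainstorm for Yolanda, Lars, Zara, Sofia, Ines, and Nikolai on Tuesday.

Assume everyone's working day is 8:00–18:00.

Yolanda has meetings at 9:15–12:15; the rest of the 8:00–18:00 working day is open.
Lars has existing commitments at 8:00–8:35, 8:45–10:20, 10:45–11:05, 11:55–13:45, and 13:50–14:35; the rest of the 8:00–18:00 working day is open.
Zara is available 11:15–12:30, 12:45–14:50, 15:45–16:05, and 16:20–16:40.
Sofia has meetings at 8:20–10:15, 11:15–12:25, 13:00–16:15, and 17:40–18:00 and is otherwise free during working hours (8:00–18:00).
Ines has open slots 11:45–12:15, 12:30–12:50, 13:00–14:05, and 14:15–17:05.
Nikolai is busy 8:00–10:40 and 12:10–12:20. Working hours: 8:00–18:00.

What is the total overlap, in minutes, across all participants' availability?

20 minutes

Yolanda free within 08:00–18:00: 08:00–09:15, 12:15–18:00.
Lars free within 08:00–18:00: 08:35–08:45, 10:20–10:45, 11:05–11:55, 13:45–13:50, 14:35–18:00.
Sofia free within 08:00–18:00: 08:00–08:20, 10:15–11:15, 12:25–13:00, 16:15–17:40.
Nikolai free within 08:00–18:00: 10:40–12:10, 12:20–18:00.
Yolanda ∩ Lars: 08:35–08:45, 13:45–13:50, 14:35–18:00.
Yolanda ∩ Lars ∩ Zara: 13:45–13:50, 14:35–14:50, 15:45–16:05, 16:20–16:40.
Yolanda ∩ Lars ∩ Zara ∩ Sofia: 16:20–16:40.
Yolanda ∩ Lars ∩ Zara ∩ Sofia ∩ Ines: 16:20–16:40.
Yolanda ∩ Lars ∩ Zara ∩ Sofia ∩ Ines ∩ Nikolai: 16:20–16:40.
Total common minutes: 20.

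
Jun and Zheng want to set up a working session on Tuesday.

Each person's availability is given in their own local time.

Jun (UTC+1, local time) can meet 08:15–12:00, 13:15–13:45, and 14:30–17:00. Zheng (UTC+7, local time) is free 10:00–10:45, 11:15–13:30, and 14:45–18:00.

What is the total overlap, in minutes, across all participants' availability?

Jun → UTC: 07:15–11:00, 12:15–12:45, 13:30–16:00.
Zheng → UTC: 03:00–03:45, 04:15–06:30, 07:45–11:00.
Jun ∩ Zheng: 07:45–11:00.
Total common minutes: 195.

195 minutes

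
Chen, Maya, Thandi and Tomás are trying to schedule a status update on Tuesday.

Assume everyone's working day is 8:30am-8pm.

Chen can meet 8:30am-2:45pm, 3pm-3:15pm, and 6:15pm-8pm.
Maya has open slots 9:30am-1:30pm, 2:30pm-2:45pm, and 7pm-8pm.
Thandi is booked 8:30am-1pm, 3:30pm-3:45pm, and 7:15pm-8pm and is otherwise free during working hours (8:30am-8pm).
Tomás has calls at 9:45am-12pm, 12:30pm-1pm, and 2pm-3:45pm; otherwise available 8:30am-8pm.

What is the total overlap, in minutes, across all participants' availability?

45 minutes

Thandi free within 08:30–20:00: 13:00–15:30, 15:45–19:15.
Tomás free within 08:30–20:00: 08:30–09:45, 12:00–12:30, 13:00–14:00, 15:45–20:00.
Chen ∩ Maya: 09:30–13:30, 14:30–14:45, 19:00–20:00.
Chen ∩ Maya ∩ Thandi: 13:00–13:30, 14:30–14:45, 19:00–19:15.
Chen ∩ Maya ∩ Thandi ∩ Tomás: 13:00–13:30, 19:00–19:15.
Total common minutes: 30 + 15 = 45.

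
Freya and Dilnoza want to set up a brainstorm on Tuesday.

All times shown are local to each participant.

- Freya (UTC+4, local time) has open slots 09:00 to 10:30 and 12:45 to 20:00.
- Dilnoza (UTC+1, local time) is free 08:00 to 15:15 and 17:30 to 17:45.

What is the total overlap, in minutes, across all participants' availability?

330 minutes

Freya → UTC: 05:00–06:30, 08:45–16:00.
Dilnoza → UTC: 07:00–14:15, 16:30–16:45.
Freya ∩ Dilnoza: 08:45–14:15.
Total common minutes: 330.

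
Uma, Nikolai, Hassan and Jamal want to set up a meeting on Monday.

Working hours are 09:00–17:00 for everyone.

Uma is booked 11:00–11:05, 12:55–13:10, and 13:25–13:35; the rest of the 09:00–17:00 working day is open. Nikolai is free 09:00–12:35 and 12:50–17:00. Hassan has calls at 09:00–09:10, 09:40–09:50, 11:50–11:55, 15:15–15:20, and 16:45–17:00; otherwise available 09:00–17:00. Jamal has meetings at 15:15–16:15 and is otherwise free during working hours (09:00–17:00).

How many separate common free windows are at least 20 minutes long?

Uma free within 09:00–17:00: 09:00–11:00, 11:05–12:55, 13:10–13:25, 13:35–17:00.
Hassan free within 09:00–17:00: 09:10–09:40, 09:50–11:50, 11:55–15:15, 15:20–16:45.
Jamal free within 09:00–17:00: 09:00–15:15, 16:15–17:00.
Uma ∩ Nikolai: 09:00–11:00, 11:05–12:35, 12:50–12:55, 13:10–13:25, 13:35–17:00.
Uma ∩ Nikolai ∩ Hassan: 09:10–09:40, 09:50–11:00, 11:05–11:50, 11:55–12:35, 12:50–12:55, 13:10–13:25, 13:35–15:15, 15:20–16:45.
Uma ∩ Nikolai ∩ Hassan ∩ Jamal: 09:10–09:40, 09:50–11:00, 11:05–11:50, 11:55–12:35, 12:50–12:55, 13:10–13:25, 13:35–15:15, 16:15–16:45.
Windows ≥ 20 min: 09:10–09:40, 09:50–11:00, 11:05–11:50, 11:55–12:35, 13:35–15:15, 16:15–16:45.
That's 6 windows.

6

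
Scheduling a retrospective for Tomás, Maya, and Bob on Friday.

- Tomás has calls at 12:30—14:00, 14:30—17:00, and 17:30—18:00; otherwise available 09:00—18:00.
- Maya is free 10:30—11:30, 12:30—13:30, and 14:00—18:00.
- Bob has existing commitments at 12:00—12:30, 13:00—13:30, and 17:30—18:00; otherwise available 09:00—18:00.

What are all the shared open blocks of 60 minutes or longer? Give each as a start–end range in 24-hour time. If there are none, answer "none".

Tomás free within 09:00–18:00: 09:00–12:30, 14:00–14:30, 17:00–17:30.
Bob free within 09:00–18:00: 09:00–12:00, 12:30–13:00, 13:30–17:30.
Tomás ∩ Maya: 10:30–11:30, 14:00–14:30, 17:00–17:30.
Tomás ∩ Maya ∩ Bob: 10:30–11:30, 14:00–14:30, 17:00–17:30.
Windows ≥ 60 min: 10:30–11:30.

10:30–11:30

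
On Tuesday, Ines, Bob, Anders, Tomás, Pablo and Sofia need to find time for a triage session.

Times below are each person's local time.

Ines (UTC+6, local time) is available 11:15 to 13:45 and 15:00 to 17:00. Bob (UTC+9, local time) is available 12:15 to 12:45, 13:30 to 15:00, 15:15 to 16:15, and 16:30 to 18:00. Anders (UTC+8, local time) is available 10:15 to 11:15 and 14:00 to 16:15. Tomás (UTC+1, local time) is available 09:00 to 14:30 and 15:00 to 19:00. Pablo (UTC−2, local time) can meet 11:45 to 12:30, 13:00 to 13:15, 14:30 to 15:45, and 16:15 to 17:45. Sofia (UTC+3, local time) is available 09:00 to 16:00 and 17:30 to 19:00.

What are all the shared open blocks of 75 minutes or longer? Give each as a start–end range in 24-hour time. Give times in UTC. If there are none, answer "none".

none

Ines → UTC: 05:15–07:45, 09:00–11:00.
Bob → UTC: 03:15–03:45, 04:30–06:00, 06:15–07:15, 07:30–09:00.
Anders → UTC: 02:15–03:15, 06:00–08:15.
Tomás → UTC: 08:00–13:30, 14:00–18:00.
Pablo → UTC: 13:45–14:30, 15:00–15:15, 16:30–17:45, 18:15–19:45.
Sofia → UTC: 06:00–13:00, 14:30–16:00.
Ines ∩ Bob: 05:15–06:00, 06:15–07:15, 07:30–07:45.
Ines ∩ Bob ∩ Anders: 06:15–07:15, 07:30–07:45.
Ines ∩ Bob ∩ Anders ∩ Tomás: (none).
Ines ∩ Bob ∩ Anders ∩ Tomás ∩ Pablo: (none).
Ines ∩ Bob ∩ Anders ∩ Tomás ∩ Pablo ∩ Sofia: (none).
Windows ≥ 75 min: (none).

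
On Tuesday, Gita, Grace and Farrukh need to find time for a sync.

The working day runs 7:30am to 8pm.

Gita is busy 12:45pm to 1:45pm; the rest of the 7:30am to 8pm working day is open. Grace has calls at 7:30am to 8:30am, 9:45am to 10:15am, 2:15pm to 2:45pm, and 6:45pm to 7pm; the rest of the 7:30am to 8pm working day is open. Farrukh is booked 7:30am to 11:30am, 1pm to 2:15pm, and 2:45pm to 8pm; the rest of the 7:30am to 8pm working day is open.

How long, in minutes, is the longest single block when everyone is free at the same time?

Gita free within 07:30–20:00: 07:30–12:45, 13:45–20:00.
Grace free within 07:30–20:00: 08:30–09:45, 10:15–14:15, 14:45–18:45, 19:00–20:00.
Farrukh free within 07:30–20:00: 11:30–13:00, 14:15–14:45.
Gita ∩ Grace: 08:30–09:45, 10:15–12:45, 13:45–14:15, 14:45–18:45, 19:00–20:00.
Gita ∩ Grace ∩ Farrukh: 11:30–12:45.
Single common window of 75 minutes.

75 minutes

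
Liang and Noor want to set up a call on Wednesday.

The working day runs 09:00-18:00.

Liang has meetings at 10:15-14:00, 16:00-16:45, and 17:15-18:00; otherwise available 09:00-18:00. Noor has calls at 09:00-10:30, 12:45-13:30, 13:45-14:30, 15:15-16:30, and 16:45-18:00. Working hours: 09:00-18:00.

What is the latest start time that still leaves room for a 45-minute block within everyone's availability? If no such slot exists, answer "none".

14:30

Liang free within 09:00–18:00: 09:00–10:15, 14:00–16:00, 16:45–17:15.
Noor free within 09:00–18:00: 10:30–12:45, 13:30–13:45, 14:30–15:15, 16:30–16:45.
Liang ∩ Noor: 14:30–15:15.
Windows ≥ 45 min: 14:30–15:15.
Latest start in the last window 14:30–15:15 is 15:15 − 45 min = 14:30.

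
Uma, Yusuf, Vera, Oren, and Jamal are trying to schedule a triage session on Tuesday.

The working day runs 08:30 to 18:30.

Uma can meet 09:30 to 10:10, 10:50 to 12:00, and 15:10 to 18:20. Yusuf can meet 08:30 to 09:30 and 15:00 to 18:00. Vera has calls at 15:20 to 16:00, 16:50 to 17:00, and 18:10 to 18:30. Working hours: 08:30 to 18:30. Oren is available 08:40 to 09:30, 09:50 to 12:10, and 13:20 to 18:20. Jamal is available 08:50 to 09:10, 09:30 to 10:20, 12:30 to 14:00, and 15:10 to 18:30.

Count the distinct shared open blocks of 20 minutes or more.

2

Vera free within 08:30–18:30: 08:30–15:20, 16:00–16:50, 17:00–18:10.
Uma ∩ Yusuf: 15:10–18:00.
Uma ∩ Yusuf ∩ Vera: 15:10–15:20, 16:00–16:50, 17:00–18:00.
Uma ∩ Yusuf ∩ Vera ∩ Oren: 15:10–15:20, 16:00–16:50, 17:00–18:00.
Uma ∩ Yusuf ∩ Vera ∩ Oren ∩ Jamal: 15:10–15:20, 16:00–16:50, 17:00–18:00.
Windows ≥ 20 min: 16:00–16:50, 17:00–18:00.
That's 2 windows.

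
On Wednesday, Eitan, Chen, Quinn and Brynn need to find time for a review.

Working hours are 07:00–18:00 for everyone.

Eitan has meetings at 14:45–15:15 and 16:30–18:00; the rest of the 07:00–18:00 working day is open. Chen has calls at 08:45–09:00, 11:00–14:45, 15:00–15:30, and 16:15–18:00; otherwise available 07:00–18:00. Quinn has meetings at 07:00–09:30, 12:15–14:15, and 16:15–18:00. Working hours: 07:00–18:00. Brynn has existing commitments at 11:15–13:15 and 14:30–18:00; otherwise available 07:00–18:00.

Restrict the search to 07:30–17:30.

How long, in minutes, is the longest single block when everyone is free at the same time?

Eitan free within 07:00–18:00: 07:00–14:45, 15:15–16:30.
Chen free within 07:00–18:00: 07:00–08:45, 09:00–11:00, 14:45–15:00, 15:30–16:15.
Quinn free within 07:00–18:00: 09:30–12:15, 14:15–16:15.
Brynn free within 07:00–18:00: 07:00–11:15, 13:15–14:30.
Eitan ∩ Chen: 07:00–08:45, 09:00–11:00, 15:30–16:15.
Eitan ∩ Chen ∩ Quinn: 09:30–11:00, 15:30–16:15.
Eitan ∩ Chen ∩ Quinn ∩ Brynn: 09:30–11:00.
Restricted to 07:30–17:30: 09:30–11:00.
Single common window of 90 minutes.

90 minutes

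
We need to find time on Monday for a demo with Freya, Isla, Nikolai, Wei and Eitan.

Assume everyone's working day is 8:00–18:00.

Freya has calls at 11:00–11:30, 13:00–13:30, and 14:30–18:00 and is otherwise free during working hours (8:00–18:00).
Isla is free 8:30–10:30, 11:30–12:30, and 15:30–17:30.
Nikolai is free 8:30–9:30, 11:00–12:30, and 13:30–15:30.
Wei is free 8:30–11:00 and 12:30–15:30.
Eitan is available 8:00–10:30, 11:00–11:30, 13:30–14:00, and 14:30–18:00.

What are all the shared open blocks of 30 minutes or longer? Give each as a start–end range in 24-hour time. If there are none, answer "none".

08:30–09:30

Freya free within 08:00–18:00: 08:00–11:00, 11:30–13:00, 13:30–14:30.
Freya ∩ Isla: 08:30–10:30, 11:30–12:30.
Freya ∩ Isla ∩ Nikolai: 08:30–09:30, 11:30–12:30.
Freya ∩ Isla ∩ Nikolai ∩ Wei: 08:30–09:30.
Freya ∩ Isla ∩ Nikolai ∩ Wei ∩ Eitan: 08:30–09:30.
Windows ≥ 30 min: 08:30–09:30.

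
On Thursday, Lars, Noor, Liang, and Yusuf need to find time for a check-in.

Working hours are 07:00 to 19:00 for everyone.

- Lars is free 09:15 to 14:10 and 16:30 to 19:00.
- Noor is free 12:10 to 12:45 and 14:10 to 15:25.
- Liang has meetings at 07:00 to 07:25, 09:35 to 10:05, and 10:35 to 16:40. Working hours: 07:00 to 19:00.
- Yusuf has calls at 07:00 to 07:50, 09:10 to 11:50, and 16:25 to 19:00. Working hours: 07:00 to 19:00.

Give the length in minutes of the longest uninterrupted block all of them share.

0 minutes

Liang free within 07:00–19:00: 07:25–09:35, 10:05–10:35, 16:40–19:00.
Yusuf free within 07:00–19:00: 07:50–09:10, 11:50–16:25.
Lars ∩ Noor: 12:10–12:45.
Lars ∩ Noor ∩ Liang: (none).
Lars ∩ Noor ∩ Liang ∩ Yusuf: (none).
No common window.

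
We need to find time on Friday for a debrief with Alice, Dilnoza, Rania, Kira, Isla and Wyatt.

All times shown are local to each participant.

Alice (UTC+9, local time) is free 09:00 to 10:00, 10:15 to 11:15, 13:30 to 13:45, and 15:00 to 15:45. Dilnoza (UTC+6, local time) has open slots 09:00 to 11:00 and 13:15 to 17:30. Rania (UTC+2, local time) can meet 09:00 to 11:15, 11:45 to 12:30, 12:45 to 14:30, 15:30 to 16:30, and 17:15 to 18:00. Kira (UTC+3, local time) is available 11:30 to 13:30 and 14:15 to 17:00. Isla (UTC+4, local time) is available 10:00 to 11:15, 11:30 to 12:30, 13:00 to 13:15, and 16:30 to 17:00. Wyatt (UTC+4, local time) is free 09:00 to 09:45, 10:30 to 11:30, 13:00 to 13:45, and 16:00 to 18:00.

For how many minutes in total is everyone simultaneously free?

0 minutes

Alice → UTC: 00:00–01:00, 01:15–02:15, 04:30–04:45, 06:00–06:45.
Dilnoza → UTC: 03:00–05:00, 07:15–11:30.
Rania → UTC: 07:00–09:15, 09:45–10:30, 10:45–12:30, 13:30–14:30, 15:15–16:00.
Kira → UTC: 08:30–10:30, 11:15–14:00.
Isla → UTC: 06:00–07:15, 07:30–08:30, 09:00–09:15, 12:30–13:00.
Wyatt → UTC: 05:00–05:45, 06:30–07:30, 09:00–09:45, 12:00–14:00.
Alice ∩ Dilnoza: 04:30–04:45.
Alice ∩ Dilnoza ∩ Rania: (none).
Alice ∩ Dilnoza ∩ Rania ∩ Kira: (none).
Alice ∩ Dilnoza ∩ Rania ∩ Kira ∩ Isla: (none).
Alice ∩ Dilnoza ∩ Rania ∩ Kira ∩ Isla ∩ Wyatt: (none).
Total common minutes: 0.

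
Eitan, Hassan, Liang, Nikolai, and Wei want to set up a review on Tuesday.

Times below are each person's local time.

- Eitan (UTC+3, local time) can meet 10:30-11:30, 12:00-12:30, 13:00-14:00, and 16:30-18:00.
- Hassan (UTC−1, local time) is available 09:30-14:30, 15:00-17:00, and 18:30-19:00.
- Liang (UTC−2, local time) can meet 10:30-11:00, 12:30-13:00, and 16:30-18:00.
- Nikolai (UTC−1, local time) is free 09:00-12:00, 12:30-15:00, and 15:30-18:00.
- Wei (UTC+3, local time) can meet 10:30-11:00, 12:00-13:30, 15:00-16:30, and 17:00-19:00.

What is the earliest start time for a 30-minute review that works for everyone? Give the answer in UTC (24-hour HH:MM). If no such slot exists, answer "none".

14:30

Eitan → UTC: 07:30–08:30, 09:00–09:30, 10:00–11:00, 13:30–15:00.
Hassan → UTC: 10:30–15:30, 16:00–18:00, 19:30–20:00.
Liang → UTC: 12:30–13:00, 14:30–15:00, 18:30–20:00.
Nikolai → UTC: 10:00–13:00, 13:30–16:00, 16:30–19:00.
Wei → UTC: 07:30–08:00, 09:00–10:30, 12:00–13:30, 14:00–16:00.
Eitan ∩ Hassan: 10:30–11:00, 13:30–15:00.
Eitan ∩ Hassan ∩ Liang: 14:30–15:00.
Eitan ∩ Hassan ∩ Liang ∩ Nikolai: 14:30–15:00.
Eitan ∩ Hassan ∩ Liang ∩ Nikolai ∩ Wei: 14:30–15:00.
Windows ≥ 30 min: 14:30–15:00.
Earliest such window starts at 14:30.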